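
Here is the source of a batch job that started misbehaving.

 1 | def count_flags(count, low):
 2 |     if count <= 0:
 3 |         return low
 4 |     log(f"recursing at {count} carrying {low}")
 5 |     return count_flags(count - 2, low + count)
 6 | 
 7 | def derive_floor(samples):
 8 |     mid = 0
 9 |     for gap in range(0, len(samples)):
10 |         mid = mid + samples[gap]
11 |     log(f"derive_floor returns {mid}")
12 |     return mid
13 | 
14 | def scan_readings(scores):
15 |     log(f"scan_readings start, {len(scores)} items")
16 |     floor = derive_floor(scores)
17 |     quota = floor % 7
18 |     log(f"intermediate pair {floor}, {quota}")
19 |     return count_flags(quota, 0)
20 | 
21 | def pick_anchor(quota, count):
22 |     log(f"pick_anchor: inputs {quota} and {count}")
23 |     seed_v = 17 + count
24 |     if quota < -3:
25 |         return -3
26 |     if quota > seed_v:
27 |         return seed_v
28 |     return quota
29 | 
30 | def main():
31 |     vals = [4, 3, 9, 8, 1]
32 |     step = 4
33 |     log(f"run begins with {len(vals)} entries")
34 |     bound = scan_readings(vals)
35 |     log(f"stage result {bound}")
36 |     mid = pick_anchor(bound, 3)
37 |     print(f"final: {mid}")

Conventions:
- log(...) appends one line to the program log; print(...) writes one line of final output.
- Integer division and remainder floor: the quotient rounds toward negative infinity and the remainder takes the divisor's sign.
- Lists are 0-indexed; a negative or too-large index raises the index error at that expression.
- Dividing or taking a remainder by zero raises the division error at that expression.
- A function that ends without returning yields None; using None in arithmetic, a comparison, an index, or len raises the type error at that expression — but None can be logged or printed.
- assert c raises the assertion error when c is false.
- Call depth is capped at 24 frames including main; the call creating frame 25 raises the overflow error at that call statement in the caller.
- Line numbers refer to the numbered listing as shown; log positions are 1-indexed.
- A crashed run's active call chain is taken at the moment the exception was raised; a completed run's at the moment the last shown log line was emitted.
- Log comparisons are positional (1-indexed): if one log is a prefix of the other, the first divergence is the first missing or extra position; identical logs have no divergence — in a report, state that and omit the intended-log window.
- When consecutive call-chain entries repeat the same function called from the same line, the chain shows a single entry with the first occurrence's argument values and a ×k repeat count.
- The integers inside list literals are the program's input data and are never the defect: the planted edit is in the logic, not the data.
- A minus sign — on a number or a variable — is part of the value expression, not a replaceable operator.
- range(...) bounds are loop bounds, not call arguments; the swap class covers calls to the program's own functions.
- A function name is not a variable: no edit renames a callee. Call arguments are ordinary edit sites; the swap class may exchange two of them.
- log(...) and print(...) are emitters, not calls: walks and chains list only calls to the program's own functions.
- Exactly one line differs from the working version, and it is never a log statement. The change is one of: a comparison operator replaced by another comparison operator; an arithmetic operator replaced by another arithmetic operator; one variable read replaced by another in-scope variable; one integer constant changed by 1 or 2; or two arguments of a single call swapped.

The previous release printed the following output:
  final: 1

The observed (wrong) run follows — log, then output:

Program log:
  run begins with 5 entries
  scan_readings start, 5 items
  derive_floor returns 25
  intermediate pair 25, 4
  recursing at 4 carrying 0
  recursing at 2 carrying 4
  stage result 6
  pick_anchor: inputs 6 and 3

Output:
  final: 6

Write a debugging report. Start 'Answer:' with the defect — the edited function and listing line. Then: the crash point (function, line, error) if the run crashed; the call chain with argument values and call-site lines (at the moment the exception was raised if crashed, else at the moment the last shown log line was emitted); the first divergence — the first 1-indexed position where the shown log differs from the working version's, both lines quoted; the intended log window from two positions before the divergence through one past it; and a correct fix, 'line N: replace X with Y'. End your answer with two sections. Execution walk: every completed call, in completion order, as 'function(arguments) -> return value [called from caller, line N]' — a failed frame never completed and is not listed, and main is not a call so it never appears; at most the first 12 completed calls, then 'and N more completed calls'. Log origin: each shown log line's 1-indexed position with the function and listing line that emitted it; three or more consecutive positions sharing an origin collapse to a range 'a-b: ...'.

Answer: the defect is in scan_readings at line 17.
The tell: The earliest visible damage is log position 4 — 'intermediate pair 25, 4' rather than the intended 'intermediate pair 25, 1'.
Call chain: main -> pick_anchor(6, 3) (called at line 36).
First divergence: position 4 — the shown line 'intermediate pair 25, 4' should read 'intermediate pair 25, 1'.
Intended log window:
  2: scan_readings start, 5 items
  3: derive_floor returns 25
  4: intermediate pair 25, 1
  5: recursing at 1 carrying 0
Execution walk:
  derive_floor([4, 3, 9, 8, 1]) -> 25  [called from scan_readings, line 16]
  count_flags(0, 6) -> 6  [called from count_flags, line 5]
  count_flags(2, 4) -> 6  [called from count_flags, line 5]
  count_flags(4, 0) -> 6  [called from scan_readings, line 19]
  scan_readings([4, 3, 9, 8, 1]) -> 6  [called from main, line 34]
  pick_anchor(6, 3) -> 6  [called from main, line 36]
Origin of each log line:
  1 — main, line 33
  2 — scan_readings, line 15
  3 — derive_floor, line 11
  4 — scan_readings, line 18
  5 — count_flags, line 4
  6 — count_flags, line 4
  7 — main, line 35
  8 — pick_anchor, line 22
A correct fix: line 17: replace `7` with `6`.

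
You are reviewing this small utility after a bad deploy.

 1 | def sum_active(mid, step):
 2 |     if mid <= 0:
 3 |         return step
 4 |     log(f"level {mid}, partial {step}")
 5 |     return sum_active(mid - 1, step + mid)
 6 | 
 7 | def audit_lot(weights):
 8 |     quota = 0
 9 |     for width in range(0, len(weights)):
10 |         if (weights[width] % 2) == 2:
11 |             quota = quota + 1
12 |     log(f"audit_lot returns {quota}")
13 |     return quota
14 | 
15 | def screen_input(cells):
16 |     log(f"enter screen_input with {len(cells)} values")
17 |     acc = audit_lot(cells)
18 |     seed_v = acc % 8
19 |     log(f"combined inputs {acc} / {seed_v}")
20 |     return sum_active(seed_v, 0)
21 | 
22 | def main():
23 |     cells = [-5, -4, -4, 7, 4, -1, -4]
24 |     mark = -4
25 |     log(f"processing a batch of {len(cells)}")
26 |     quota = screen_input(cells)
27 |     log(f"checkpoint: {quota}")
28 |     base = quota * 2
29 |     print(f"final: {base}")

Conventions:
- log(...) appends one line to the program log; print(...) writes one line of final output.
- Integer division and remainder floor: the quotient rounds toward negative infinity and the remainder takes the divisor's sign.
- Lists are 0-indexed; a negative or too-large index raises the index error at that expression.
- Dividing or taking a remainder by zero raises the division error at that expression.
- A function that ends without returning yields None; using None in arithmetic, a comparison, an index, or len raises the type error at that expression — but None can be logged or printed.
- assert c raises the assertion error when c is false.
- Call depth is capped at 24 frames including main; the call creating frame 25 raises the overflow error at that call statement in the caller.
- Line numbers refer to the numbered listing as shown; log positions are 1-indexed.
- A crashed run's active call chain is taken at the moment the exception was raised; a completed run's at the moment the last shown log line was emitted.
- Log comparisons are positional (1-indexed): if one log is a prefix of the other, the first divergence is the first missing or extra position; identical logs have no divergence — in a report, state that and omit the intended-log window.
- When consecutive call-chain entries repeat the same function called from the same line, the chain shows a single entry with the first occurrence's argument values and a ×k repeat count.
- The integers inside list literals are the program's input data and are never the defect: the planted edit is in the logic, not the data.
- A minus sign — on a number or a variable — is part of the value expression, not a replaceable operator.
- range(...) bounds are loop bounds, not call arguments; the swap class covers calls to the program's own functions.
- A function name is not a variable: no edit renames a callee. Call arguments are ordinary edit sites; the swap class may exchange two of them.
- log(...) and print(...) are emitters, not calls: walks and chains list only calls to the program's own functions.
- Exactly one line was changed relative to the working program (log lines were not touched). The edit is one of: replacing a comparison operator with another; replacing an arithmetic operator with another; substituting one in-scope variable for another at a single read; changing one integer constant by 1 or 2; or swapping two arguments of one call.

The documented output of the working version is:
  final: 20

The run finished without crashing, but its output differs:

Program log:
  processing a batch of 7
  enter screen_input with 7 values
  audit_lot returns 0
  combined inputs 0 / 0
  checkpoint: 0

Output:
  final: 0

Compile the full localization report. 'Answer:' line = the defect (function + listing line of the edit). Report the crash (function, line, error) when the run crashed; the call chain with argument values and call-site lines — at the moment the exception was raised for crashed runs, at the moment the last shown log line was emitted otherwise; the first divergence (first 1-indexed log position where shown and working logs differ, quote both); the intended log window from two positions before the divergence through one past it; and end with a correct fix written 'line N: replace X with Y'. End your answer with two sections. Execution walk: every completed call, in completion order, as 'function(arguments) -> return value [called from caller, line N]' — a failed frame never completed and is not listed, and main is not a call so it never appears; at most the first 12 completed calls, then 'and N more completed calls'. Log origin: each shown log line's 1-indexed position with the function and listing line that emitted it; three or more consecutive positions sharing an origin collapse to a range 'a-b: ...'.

Answer: the defect is in audit_lot at line 10.
Core observation: The earliest visible damage is log position 3 — 'audit_lot returns 0' rather than the intended 'audit_lot returns 4'.
Call chain: main.
First divergence: at position 3 the run shows 'audit_lot returns 0' where the working version logs 'audit_lot returns 4'.
Intended log window:
  1: processing a batch of 7
  2: enter screen_input with 7 values
  3: audit_lot returns 4
  4: combined inputs 4 / 4
Execution walk:
  audit_lot([-5, -4, -4, 7, 4, -1, -4]) -> 0  [called from screen_input, line 17]
  sum_active(0, 0) -> 0  [called from screen_input, line 20]
  screen_input([-5, -4, -4, 7, 4, -1, -4]) -> 0  [called from main, line 26]
Log line origins:
  1 — main, line 25
  2 — screen_input, line 16
  3 — audit_lot, line 12
  4 — screen_input, line 19
  5 — main, line 27
A correct fix: line 10: replace `(weights[width] % 2) == 2` with `(weights[width] % 2) == 0`.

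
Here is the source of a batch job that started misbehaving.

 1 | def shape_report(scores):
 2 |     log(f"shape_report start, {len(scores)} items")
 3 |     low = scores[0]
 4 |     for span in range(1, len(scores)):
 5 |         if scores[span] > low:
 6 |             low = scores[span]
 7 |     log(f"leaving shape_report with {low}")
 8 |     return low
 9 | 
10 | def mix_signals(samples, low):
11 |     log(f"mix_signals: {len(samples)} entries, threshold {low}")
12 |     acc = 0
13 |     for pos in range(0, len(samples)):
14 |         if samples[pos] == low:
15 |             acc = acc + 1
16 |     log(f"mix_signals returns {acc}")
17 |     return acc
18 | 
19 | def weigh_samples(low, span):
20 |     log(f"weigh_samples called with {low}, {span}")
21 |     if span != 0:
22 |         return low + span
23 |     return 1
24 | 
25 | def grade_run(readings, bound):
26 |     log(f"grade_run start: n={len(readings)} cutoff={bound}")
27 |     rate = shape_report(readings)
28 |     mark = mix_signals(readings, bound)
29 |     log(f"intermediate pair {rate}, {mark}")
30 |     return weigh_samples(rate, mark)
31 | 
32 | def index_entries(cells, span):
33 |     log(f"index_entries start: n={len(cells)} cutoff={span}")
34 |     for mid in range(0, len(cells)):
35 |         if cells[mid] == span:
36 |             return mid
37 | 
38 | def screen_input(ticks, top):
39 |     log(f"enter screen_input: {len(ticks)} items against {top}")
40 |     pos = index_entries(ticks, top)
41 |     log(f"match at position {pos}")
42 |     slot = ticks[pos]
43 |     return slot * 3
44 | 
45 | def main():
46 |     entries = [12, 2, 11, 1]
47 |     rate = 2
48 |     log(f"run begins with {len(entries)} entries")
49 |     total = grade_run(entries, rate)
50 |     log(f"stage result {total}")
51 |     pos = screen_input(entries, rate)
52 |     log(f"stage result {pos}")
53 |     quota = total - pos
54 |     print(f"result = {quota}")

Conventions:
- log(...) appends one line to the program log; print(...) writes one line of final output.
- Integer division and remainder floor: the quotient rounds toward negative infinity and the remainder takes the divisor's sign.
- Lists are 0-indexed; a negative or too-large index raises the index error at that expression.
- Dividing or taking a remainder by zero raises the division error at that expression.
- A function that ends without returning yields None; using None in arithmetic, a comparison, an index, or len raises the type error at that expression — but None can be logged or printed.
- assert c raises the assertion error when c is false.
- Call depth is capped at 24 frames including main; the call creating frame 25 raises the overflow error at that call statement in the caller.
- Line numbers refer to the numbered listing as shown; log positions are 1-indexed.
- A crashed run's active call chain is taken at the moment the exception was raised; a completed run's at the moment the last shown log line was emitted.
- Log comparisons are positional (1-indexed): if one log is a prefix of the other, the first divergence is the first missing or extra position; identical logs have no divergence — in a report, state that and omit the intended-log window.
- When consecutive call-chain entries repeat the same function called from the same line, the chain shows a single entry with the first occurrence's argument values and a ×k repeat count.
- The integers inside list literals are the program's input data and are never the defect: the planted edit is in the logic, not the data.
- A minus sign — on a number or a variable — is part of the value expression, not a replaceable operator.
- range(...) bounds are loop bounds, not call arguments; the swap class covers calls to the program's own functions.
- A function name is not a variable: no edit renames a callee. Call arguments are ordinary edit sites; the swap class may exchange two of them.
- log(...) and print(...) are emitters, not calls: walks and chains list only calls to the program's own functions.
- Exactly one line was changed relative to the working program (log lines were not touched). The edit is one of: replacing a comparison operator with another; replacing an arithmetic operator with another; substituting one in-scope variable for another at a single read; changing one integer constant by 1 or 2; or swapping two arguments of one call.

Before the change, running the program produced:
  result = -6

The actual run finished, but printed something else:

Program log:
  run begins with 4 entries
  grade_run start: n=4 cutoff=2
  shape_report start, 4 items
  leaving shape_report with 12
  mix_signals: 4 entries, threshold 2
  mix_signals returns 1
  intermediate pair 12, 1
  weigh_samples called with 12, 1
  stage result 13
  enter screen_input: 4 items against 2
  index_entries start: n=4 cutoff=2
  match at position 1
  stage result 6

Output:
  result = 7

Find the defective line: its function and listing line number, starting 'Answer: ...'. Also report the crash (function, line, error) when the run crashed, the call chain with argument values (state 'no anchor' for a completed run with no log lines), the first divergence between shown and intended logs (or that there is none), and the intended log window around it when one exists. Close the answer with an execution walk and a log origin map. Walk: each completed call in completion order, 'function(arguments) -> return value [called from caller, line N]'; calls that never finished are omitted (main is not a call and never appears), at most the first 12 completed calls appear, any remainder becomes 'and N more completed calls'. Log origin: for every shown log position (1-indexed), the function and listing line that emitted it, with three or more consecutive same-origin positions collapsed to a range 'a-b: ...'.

Answer: the defect is in weigh_samples at line 22.
The tell: The earliest visible damage is log position 9 — 'stage result 13' rather than the intended 'stage result 0'.
Call chain: main.
First divergence: position 9; shown 'stage result 13' vs intended 'stage result 0'.
Intended log window:
  7: intermediate pair 12, 1
  8: weigh_samples called with 12, 1
  9: stage result 0
  10: enter screen_input: 4 items against 2
Execution walk:
  shape_report([12, 2, 11, 1]) -> 12  [called from grade_run, line 27]
  mix_signals([12, 2, 11, 1], 2) -> 1  [called from grade_run, line 28]
  weigh_samples(12, 1) -> 13  [called from grade_run, line 30]
  grade_run([12, 2, 11, 1], 2) -> 13  [called from main, line 49]
  index_entries([12, 2, 11, 1], 2) -> 1  [called from screen_input, line 40]
  screen_input([12, 2, 11, 1], 2) -> 6  [called from main, line 51]
Log origins:
  1: from main, line 48
  2: from grade_run, line 26
  3: from shape_report, line 2
  4: from shape_report, line 7
  5: from mix_signals, line 11
  6: from mix_signals, line 16
  7: from grade_run, line 29
  8: from weigh_samples, line 20
  9: from main, line 50
  10: from screen_input, line 39
  11: from index_entries, line 33
  12: from screen_input, line 41
  13: from main, line 52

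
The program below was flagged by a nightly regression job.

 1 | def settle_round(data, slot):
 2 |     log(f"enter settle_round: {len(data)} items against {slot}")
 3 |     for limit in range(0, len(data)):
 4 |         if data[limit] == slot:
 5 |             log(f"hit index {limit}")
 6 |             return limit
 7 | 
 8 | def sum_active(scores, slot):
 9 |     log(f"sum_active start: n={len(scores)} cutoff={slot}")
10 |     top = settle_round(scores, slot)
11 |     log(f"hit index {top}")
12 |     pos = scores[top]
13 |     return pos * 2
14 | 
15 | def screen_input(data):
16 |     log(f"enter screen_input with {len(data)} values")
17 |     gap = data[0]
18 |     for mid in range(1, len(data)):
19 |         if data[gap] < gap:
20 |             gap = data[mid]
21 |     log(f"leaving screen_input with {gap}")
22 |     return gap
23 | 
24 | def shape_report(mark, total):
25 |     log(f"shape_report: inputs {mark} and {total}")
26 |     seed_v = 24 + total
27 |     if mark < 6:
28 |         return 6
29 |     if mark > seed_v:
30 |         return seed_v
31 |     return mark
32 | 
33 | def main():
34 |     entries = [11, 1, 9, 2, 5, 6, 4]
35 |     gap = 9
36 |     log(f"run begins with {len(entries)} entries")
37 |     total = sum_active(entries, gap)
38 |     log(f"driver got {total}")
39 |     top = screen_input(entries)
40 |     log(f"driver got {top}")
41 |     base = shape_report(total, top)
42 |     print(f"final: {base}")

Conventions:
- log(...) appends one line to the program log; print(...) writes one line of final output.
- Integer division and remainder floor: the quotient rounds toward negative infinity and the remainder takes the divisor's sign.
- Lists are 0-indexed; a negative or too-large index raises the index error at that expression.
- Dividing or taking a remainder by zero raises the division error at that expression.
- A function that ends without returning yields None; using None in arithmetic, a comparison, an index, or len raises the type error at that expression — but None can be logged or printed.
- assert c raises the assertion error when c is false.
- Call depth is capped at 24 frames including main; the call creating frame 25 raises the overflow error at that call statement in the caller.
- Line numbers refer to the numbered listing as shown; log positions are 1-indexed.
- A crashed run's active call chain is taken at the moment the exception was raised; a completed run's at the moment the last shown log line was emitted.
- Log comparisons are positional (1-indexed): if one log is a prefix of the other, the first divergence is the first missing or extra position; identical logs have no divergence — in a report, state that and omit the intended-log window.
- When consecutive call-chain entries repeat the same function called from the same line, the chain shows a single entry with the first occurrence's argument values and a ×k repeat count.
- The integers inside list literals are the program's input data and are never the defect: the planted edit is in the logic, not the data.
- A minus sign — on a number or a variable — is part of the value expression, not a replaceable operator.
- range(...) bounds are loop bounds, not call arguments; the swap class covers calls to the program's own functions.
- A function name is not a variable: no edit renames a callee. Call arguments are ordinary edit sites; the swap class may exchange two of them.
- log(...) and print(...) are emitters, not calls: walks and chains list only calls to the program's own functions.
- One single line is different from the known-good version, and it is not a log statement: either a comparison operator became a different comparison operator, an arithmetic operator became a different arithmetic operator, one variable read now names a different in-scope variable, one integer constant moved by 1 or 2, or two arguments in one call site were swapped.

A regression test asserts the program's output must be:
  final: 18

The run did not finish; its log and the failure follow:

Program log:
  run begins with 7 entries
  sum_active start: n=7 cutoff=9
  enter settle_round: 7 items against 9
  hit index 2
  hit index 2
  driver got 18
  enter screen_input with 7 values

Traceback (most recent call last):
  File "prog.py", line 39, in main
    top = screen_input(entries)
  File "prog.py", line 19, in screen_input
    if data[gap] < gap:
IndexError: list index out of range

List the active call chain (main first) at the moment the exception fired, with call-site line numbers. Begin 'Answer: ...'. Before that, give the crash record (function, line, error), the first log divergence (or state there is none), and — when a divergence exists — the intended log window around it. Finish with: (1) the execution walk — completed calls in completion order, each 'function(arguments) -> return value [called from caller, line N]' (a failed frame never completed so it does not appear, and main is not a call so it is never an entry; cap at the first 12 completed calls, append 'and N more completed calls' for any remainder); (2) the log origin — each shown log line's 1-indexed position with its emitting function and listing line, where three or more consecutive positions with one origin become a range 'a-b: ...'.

Answer: main -> screen_input (called at line 39).
The tell: A complete run would log 'leaving screen_input with 1' next, but this one stopped at 7 lines.
Crash: screen_input, line 19, IndexError.
First divergence: position 8 — the faulty run's log ends after 7 lines; the working version continues with 'leaving screen_input with 1'.
Intended log window:
  6: driver got 18
  7: enter screen_input with 7 values
  8: leaving screen_input with 1
  9: driver got 1
Execution walk:
  settle_round([11, 1, 9, 2, 5, 6, 4], 9) -> 2  [called from sum_active, line 10]
  sum_active([11, 1, 9, 2, 5, 6, 4], 9) -> 18  [called from main, line 37]
Log line origins:
  1: emitted by main (line 36)
  2: emitted by sum_active (line 9)
  3: emitted by settle_round (line 2)
  4: emitted by settle_round (line 5)
  5: emitted by sum_active (line 11)
  6: emitted by main (line 38)
  7: emitted by screen_input (line 16)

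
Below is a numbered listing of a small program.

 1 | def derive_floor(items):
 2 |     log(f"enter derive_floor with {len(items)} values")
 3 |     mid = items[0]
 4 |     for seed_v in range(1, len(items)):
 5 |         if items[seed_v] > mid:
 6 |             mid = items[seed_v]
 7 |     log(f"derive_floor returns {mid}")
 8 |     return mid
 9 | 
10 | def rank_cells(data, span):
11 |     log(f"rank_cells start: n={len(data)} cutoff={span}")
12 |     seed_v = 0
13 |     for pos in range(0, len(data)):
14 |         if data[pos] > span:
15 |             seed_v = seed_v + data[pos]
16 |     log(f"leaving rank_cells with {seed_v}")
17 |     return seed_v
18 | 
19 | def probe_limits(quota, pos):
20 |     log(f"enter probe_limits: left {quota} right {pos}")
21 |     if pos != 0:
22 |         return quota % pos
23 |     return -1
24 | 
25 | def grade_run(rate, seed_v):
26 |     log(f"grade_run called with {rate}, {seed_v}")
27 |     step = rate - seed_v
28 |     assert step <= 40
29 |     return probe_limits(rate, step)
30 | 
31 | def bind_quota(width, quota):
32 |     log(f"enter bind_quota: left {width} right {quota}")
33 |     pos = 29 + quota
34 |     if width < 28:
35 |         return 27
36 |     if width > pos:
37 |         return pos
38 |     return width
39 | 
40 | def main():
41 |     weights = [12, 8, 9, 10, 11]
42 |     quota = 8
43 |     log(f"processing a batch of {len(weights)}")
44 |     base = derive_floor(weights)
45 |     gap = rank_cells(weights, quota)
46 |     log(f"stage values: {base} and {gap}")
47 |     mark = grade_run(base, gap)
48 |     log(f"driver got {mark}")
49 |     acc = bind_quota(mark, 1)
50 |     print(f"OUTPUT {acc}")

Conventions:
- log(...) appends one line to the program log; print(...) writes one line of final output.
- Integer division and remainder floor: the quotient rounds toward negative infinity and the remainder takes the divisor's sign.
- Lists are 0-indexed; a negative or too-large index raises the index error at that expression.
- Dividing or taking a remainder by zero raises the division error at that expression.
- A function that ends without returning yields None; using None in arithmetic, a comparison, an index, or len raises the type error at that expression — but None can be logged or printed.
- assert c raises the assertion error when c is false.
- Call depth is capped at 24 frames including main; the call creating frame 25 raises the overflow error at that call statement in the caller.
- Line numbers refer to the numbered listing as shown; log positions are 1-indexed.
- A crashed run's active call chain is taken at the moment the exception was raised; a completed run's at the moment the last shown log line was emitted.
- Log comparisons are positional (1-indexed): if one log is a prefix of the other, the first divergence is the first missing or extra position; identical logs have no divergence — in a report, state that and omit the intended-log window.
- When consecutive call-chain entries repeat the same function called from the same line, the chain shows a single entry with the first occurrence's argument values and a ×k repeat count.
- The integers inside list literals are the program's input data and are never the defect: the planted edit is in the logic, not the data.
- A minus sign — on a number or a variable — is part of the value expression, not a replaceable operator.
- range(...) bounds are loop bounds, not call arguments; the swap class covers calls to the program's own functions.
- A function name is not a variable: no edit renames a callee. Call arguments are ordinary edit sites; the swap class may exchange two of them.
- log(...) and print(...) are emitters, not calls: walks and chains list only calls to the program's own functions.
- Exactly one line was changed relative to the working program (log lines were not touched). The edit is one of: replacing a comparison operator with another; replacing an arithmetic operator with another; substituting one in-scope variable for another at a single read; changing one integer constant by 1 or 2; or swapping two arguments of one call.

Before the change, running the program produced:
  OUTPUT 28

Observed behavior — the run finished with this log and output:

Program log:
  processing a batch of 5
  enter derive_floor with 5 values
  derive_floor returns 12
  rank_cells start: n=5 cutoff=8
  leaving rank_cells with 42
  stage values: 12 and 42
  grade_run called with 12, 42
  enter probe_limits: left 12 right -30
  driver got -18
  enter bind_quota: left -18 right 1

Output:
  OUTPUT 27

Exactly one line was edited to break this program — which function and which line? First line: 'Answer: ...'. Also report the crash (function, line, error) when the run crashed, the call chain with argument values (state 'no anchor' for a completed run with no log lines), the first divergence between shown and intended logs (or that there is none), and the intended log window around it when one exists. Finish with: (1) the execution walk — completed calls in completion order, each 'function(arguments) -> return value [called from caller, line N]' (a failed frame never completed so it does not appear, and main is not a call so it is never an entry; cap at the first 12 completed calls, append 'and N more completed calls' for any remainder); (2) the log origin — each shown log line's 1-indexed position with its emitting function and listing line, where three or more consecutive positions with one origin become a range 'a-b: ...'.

Answer: the defect is in bind_quota at line 35.
Key observation: The two runs log identically and part ways only at the printed values.
Call chain: main -> bind_quota(-18, 1) (called at line 49).
First divergence: there is none — every log position agrees.
Execution walk:
  derive_floor([12, 8, 9, 10, 11]) -> 12  [called from main, line 44]
  rank_cells([12, 8, 9, 10, 11], 8) -> 42  [called from main, line 45]
  probe_limits(12, -30) -> -18  [called from grade_run, line 29]
  grade_run(12, 42) -> -18  [called from main, line 47]
  bind_quota(-18, 1) -> 27  [called from main, line 49]
Origin of each log line:
  1: from main, line 43
  2: from derive_floor, line 2
  3: from derive_floor, line 7
  4: from rank_cells, line 11
  5: from rank_cells, line 16
  6: from main, line 46
  7: from grade_run, line 26
  8: from probe_limits, line 20
  9: from main, line 48
  10: from bind_quota, line 32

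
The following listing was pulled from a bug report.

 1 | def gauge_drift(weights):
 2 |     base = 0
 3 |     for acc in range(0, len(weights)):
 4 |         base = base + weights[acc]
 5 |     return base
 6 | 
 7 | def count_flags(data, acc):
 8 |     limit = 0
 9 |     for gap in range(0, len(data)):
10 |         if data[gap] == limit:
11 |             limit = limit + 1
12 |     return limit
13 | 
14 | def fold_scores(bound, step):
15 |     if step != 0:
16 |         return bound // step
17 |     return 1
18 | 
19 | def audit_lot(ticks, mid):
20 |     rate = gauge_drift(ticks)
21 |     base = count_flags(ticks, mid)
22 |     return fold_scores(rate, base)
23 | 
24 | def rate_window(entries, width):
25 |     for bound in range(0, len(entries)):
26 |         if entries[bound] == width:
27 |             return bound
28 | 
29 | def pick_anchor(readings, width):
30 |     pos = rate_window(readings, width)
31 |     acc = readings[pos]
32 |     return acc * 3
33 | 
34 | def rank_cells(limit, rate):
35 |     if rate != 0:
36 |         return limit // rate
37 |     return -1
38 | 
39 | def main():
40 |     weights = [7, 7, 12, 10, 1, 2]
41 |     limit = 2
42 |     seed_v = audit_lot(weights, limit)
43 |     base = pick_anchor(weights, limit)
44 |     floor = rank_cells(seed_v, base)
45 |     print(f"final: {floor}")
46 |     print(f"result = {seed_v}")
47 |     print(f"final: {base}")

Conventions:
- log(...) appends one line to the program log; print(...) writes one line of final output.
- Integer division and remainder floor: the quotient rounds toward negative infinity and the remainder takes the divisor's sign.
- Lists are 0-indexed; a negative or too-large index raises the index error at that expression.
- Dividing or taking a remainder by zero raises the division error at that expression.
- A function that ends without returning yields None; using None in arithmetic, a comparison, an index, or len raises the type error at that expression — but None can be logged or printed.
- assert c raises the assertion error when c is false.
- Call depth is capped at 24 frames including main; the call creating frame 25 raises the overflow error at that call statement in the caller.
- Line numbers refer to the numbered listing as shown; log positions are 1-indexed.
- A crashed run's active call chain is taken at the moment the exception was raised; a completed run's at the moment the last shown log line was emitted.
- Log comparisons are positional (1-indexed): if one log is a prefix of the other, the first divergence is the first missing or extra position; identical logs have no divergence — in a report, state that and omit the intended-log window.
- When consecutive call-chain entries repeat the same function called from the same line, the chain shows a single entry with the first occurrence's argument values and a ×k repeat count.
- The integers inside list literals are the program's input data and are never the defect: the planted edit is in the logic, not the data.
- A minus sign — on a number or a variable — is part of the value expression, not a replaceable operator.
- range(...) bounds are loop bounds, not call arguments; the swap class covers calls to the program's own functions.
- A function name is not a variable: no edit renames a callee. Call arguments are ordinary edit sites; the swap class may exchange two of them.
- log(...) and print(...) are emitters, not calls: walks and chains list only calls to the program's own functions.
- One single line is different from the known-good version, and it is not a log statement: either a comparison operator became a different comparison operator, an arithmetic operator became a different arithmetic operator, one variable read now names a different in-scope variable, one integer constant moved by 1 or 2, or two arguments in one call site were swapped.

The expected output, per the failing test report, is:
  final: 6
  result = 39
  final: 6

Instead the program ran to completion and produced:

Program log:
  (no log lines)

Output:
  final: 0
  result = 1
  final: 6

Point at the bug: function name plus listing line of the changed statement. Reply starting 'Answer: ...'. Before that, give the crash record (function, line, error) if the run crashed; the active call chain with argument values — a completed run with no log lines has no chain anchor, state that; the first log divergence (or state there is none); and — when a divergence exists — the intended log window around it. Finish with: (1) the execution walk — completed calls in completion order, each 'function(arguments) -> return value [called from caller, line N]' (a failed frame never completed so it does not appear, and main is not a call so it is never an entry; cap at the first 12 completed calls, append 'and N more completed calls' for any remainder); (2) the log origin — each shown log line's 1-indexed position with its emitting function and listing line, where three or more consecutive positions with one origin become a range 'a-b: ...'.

Answer: the defect is in count_flags at line 10.
Core observation: No log line changed; the fault shows up purely in the output.
Call chain: (no anchor — the run completed with no log lines).
First divergence: none; the two logs match at every position.
Execution walk:
  gauge_drift([7, 7, 12, 10, 1, 2]) -> 39  [called from audit_lot, line 20]
  count_flags([7, 7, 12, 10, 1, 2], 2) -> 0  [called from audit_lot, line 21]
  fold_scores(39, 0) -> 1  [called from audit_lot, line 22]
  audit_lot([7, 7, 12, 10, 1, 2], 2) -> 1  [called from main, line 42]
  rate_window([7, 7, 12, 10, 1, 2], 2) -> 5  [called from pick_anchor, line 30]
  pick_anchor([7, 7, 12, 10, 1, 2], 2) -> 6  [called from main, line 43]
  rank_cells(1, 6) -> 0  [called from main, line 44]
Log origin:
  (no log lines)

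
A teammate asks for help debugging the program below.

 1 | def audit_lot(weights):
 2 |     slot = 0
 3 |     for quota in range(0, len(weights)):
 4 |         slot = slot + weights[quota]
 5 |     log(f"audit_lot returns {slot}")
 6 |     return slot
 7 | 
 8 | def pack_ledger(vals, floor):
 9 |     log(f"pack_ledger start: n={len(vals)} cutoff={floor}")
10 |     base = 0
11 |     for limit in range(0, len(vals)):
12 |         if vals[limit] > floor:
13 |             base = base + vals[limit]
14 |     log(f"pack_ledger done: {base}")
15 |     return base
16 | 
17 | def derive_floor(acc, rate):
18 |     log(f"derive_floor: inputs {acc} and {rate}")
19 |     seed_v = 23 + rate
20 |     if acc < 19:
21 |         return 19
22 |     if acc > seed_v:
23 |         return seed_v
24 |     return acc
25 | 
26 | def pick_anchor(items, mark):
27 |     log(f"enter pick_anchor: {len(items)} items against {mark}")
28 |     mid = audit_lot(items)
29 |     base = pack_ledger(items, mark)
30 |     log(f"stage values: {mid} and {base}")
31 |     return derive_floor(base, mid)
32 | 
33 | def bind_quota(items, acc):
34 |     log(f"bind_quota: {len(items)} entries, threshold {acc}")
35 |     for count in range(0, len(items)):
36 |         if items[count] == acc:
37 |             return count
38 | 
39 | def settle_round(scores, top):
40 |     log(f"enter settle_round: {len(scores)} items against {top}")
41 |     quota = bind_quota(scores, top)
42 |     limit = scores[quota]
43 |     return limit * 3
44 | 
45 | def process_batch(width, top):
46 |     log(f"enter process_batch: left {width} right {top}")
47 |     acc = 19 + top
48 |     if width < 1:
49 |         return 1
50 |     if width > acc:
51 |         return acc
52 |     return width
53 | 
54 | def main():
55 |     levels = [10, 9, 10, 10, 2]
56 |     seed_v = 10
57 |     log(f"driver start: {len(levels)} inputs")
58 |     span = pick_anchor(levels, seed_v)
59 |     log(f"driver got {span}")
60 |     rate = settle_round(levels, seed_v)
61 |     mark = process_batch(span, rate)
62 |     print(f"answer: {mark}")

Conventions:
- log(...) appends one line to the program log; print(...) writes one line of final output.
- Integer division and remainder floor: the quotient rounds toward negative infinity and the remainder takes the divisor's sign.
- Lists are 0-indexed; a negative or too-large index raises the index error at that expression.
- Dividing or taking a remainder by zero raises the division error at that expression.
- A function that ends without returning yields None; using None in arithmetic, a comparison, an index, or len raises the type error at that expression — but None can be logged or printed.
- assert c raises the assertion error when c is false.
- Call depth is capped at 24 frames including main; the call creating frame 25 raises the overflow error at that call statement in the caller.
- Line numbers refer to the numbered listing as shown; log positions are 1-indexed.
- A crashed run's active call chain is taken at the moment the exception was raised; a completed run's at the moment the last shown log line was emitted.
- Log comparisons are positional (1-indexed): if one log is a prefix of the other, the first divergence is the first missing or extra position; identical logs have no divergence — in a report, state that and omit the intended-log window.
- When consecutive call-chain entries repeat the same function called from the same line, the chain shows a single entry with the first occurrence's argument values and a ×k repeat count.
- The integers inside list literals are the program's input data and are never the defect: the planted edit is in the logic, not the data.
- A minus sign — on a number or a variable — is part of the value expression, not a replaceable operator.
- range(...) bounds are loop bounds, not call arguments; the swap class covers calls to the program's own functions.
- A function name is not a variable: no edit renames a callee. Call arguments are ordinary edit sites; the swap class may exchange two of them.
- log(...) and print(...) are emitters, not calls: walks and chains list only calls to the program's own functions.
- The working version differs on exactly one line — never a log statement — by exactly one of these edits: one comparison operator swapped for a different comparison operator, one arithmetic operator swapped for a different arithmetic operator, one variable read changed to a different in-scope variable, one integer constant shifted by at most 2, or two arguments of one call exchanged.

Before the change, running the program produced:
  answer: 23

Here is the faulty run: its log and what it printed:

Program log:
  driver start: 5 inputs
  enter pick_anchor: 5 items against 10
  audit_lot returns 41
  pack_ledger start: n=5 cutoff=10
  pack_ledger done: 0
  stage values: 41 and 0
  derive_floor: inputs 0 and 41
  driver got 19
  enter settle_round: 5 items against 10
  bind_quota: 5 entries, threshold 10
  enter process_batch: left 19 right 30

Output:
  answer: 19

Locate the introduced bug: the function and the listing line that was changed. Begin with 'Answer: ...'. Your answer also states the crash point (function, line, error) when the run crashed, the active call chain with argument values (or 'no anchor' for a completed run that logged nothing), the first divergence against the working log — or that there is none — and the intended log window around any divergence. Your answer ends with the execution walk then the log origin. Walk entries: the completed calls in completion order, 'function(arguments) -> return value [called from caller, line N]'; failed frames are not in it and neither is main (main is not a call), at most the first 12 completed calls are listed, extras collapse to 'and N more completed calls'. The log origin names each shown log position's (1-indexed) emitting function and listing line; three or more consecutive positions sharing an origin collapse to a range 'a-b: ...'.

Answer: the defect is in pick_anchor at line 31.
Key fact: At log position 7 the runs split — shown 'derive_floor: inputs 0 and 41', but the working version logs 'derive_floor: inputs 41 and 0'.
Call chain: main -> process_batch(19, 30) (called at line 61).
First divergence: at position 7 the run shows 'derive_floor: inputs 0 and 41' where the working version logs 'derive_floor: inputs 41 and 0'.
Intended log window:
  5: pack_ledger done: 0
  6: stage values: 41 and 0
  7: derive_floor: inputs 41 and 0
  8: driver got 23
Execution walk:
  audit_lot([10, 9, 10, 10, 2]) -> 41  [called from pick_anchor, line 28]
  pack_ledger([10, 9, 10, 10, 2], 10) -> 0  [called from pick_anchor, line 29]
  derive_floor(0, 41) -> 19  [called from pick_anchor, line 31]
  pick_anchor([10, 9, 10, 10, 2], 10) -> 19  [called from main, line 58]
  bind_quota([10, 9, 10, 10, 2], 10) -> 0  [called from settle_round, line 41]
  settle_round([10, 9, 10, 10, 2], 10) -> 30  [called from main, line 60]
  process_batch(19, 30) -> 19  [called from main, line 61]
Log line origins:
  1: from main, line 57
  2: from pick_anchor, line 27
  3: from audit_lot, line 5
  4: from pack_ledger, line 9
  5: from pack_ledger, line 14
  6: from pick_anchor, line 30
  7: from derive_floor, line 18
  8: from main, line 59
  9: from settle_round, line 40
  10: from bind_quota, line 34
  11: from process_batch, line 46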